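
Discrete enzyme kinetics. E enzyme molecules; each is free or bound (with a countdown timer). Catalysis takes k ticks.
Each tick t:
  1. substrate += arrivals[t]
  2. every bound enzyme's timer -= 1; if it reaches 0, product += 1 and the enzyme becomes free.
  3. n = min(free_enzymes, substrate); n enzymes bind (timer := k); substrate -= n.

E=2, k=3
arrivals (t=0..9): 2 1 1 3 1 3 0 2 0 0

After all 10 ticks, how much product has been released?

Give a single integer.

Answer: 6

Derivation:
t=0: arr=2 -> substrate=0 bound=2 product=0
t=1: arr=1 -> substrate=1 bound=2 product=0
t=2: arr=1 -> substrate=2 bound=2 product=0
t=3: arr=3 -> substrate=3 bound=2 product=2
t=4: arr=1 -> substrate=4 bound=2 product=2
t=5: arr=3 -> substrate=7 bound=2 product=2
t=6: arr=0 -> substrate=5 bound=2 product=4
t=7: arr=2 -> substrate=7 bound=2 product=4
t=8: arr=0 -> substrate=7 bound=2 product=4
t=9: arr=0 -> substrate=5 bound=2 product=6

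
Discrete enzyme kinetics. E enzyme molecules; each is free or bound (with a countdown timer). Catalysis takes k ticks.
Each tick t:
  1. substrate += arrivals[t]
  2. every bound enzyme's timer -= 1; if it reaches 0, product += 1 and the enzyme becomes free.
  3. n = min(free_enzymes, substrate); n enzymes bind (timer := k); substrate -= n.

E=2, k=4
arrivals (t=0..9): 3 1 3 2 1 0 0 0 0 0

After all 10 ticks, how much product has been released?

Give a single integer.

t=0: arr=3 -> substrate=1 bound=2 product=0
t=1: arr=1 -> substrate=2 bound=2 product=0
t=2: arr=3 -> substrate=5 bound=2 product=0
t=3: arr=2 -> substrate=7 bound=2 product=0
t=4: arr=1 -> substrate=6 bound=2 product=2
t=5: arr=0 -> substrate=6 bound=2 product=2
t=6: arr=0 -> substrate=6 bound=2 product=2
t=7: arr=0 -> substrate=6 bound=2 product=2
t=8: arr=0 -> substrate=4 bound=2 product=4
t=9: arr=0 -> substrate=4 bound=2 product=4

Answer: 4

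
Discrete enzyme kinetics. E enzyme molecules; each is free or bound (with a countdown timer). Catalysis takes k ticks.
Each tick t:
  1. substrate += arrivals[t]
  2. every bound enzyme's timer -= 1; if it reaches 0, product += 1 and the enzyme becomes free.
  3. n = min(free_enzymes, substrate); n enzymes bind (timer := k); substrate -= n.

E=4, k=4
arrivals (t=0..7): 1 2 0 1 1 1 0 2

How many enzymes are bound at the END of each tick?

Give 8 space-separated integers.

t=0: arr=1 -> substrate=0 bound=1 product=0
t=1: arr=2 -> substrate=0 bound=3 product=0
t=2: arr=0 -> substrate=0 bound=3 product=0
t=3: arr=1 -> substrate=0 bound=4 product=0
t=4: arr=1 -> substrate=0 bound=4 product=1
t=5: arr=1 -> substrate=0 bound=3 product=3
t=6: arr=0 -> substrate=0 bound=3 product=3
t=7: arr=2 -> substrate=0 bound=4 product=4

Answer: 1 3 3 4 4 3 3 4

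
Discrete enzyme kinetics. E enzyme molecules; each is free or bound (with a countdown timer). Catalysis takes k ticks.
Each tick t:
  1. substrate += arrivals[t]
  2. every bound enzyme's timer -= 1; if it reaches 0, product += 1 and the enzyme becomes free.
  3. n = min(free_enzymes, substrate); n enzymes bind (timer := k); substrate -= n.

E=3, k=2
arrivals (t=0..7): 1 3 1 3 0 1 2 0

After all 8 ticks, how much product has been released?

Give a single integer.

t=0: arr=1 -> substrate=0 bound=1 product=0
t=1: arr=3 -> substrate=1 bound=3 product=0
t=2: arr=1 -> substrate=1 bound=3 product=1
t=3: arr=3 -> substrate=2 bound=3 product=3
t=4: arr=0 -> substrate=1 bound=3 product=4
t=5: arr=1 -> substrate=0 bound=3 product=6
t=6: arr=2 -> substrate=1 bound=3 product=7
t=7: arr=0 -> substrate=0 bound=2 product=9

Answer: 9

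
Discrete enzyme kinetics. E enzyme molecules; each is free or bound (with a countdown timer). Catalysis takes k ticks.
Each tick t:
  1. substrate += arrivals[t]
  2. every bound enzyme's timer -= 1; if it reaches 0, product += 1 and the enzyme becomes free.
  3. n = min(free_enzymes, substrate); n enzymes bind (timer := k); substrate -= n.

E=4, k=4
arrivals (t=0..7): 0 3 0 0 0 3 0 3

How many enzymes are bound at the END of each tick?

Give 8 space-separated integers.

t=0: arr=0 -> substrate=0 bound=0 product=0
t=1: arr=3 -> substrate=0 bound=3 product=0
t=2: arr=0 -> substrate=0 bound=3 product=0
t=3: arr=0 -> substrate=0 bound=3 product=0
t=4: arr=0 -> substrate=0 bound=3 product=0
t=5: arr=3 -> substrate=0 bound=3 product=3
t=6: arr=0 -> substrate=0 bound=3 product=3
t=7: arr=3 -> substrate=2 bound=4 product=3

Answer: 0 3 3 3 3 3 3 4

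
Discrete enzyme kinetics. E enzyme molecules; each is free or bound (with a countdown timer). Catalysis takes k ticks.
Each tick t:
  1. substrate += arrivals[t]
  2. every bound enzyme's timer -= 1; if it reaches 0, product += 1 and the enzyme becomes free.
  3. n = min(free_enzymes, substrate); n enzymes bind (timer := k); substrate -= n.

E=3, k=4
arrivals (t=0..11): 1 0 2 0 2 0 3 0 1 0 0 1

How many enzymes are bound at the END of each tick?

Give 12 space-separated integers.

t=0: arr=1 -> substrate=0 bound=1 product=0
t=1: arr=0 -> substrate=0 bound=1 product=0
t=2: arr=2 -> substrate=0 bound=3 product=0
t=3: arr=0 -> substrate=0 bound=3 product=0
t=4: arr=2 -> substrate=1 bound=3 product=1
t=5: arr=0 -> substrate=1 bound=3 product=1
t=6: arr=3 -> substrate=2 bound=3 product=3
t=7: arr=0 -> substrate=2 bound=3 product=3
t=8: arr=1 -> substrate=2 bound=3 product=4
t=9: arr=0 -> substrate=2 bound=3 product=4
t=10: arr=0 -> substrate=0 bound=3 product=6
t=11: arr=1 -> substrate=1 bound=3 product=6

Answer: 1 1 3 3 3 3 3 3 3 3 3 3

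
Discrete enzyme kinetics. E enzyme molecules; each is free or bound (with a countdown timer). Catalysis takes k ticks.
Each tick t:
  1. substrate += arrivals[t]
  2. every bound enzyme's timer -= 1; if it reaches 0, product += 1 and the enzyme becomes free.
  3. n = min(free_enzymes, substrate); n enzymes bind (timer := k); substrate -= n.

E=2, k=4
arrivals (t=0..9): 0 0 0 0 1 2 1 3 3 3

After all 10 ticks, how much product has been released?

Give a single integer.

Answer: 2

Derivation:
t=0: arr=0 -> substrate=0 bound=0 product=0
t=1: arr=0 -> substrate=0 bound=0 product=0
t=2: arr=0 -> substrate=0 bound=0 product=0
t=3: arr=0 -> substrate=0 bound=0 product=0
t=4: arr=1 -> substrate=0 bound=1 product=0
t=5: arr=2 -> substrate=1 bound=2 product=0
t=6: arr=1 -> substrate=2 bound=2 product=0
t=7: arr=3 -> substrate=5 bound=2 product=0
t=8: arr=3 -> substrate=7 bound=2 product=1
t=9: arr=3 -> substrate=9 bound=2 product=2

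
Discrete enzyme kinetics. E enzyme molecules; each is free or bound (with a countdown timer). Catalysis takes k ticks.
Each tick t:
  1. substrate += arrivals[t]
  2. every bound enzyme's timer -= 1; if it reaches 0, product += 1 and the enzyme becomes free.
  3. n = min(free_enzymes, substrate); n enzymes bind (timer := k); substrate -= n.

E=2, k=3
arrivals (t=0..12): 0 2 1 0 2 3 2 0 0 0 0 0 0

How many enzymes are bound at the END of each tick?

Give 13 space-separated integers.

t=0: arr=0 -> substrate=0 bound=0 product=0
t=1: arr=2 -> substrate=0 bound=2 product=0
t=2: arr=1 -> substrate=1 bound=2 product=0
t=3: arr=0 -> substrate=1 bound=2 product=0
t=4: arr=2 -> substrate=1 bound=2 product=2
t=5: arr=3 -> substrate=4 bound=2 product=2
t=6: arr=2 -> substrate=6 bound=2 product=2
t=7: arr=0 -> substrate=4 bound=2 product=4
t=8: arr=0 -> substrate=4 bound=2 product=4
t=9: arr=0 -> substrate=4 bound=2 product=4
t=10: arr=0 -> substrate=2 bound=2 product=6
t=11: arr=0 -> substrate=2 bound=2 product=6
t=12: arr=0 -> substrate=2 bound=2 product=6

Answer: 0 2 2 2 2 2 2 2 2 2 2 2 2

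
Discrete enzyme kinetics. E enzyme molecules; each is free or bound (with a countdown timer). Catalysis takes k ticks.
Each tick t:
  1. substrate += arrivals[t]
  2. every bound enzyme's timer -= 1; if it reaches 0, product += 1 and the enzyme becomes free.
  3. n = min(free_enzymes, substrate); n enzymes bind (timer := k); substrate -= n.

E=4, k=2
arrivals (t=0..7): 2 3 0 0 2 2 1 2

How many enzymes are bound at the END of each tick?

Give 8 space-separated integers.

Answer: 2 4 3 1 2 4 3 3

Derivation:
t=0: arr=2 -> substrate=0 bound=2 product=0
t=1: arr=3 -> substrate=1 bound=4 product=0
t=2: arr=0 -> substrate=0 bound=3 product=2
t=3: arr=0 -> substrate=0 bound=1 product=4
t=4: arr=2 -> substrate=0 bound=2 product=5
t=5: arr=2 -> substrate=0 bound=4 product=5
t=6: arr=1 -> substrate=0 bound=3 product=7
t=7: arr=2 -> substrate=0 bound=3 product=9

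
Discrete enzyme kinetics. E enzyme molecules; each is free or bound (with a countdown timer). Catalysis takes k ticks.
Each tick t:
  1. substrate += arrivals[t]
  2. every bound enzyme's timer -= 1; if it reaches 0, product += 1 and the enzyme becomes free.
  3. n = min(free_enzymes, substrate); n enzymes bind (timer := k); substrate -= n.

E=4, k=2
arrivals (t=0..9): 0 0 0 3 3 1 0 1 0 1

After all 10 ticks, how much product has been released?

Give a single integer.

t=0: arr=0 -> substrate=0 bound=0 product=0
t=1: arr=0 -> substrate=0 bound=0 product=0
t=2: arr=0 -> substrate=0 bound=0 product=0
t=3: arr=3 -> substrate=0 bound=3 product=0
t=4: arr=3 -> substrate=2 bound=4 product=0
t=5: arr=1 -> substrate=0 bound=4 product=3
t=6: arr=0 -> substrate=0 bound=3 product=4
t=7: arr=1 -> substrate=0 bound=1 product=7
t=8: arr=0 -> substrate=0 bound=1 product=7
t=9: arr=1 -> substrate=0 bound=1 product=8

Answer: 8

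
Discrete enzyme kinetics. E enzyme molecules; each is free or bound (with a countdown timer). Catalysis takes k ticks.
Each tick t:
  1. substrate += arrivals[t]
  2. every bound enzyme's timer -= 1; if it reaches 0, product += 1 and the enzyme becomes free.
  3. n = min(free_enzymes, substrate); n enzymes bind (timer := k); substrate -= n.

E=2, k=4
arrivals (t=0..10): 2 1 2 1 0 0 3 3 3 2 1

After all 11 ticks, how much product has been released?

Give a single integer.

Answer: 4

Derivation:
t=0: arr=2 -> substrate=0 bound=2 product=0
t=1: arr=1 -> substrate=1 bound=2 product=0
t=2: arr=2 -> substrate=3 bound=2 product=0
t=3: arr=1 -> substrate=4 bound=2 product=0
t=4: arr=0 -> substrate=2 bound=2 product=2
t=5: arr=0 -> substrate=2 bound=2 product=2
t=6: arr=3 -> substrate=5 bound=2 product=2
t=7: arr=3 -> substrate=8 bound=2 product=2
t=8: arr=3 -> substrate=9 bound=2 product=4
t=9: arr=2 -> substrate=11 bound=2 product=4
t=10: arr=1 -> substrate=12 bound=2 product=4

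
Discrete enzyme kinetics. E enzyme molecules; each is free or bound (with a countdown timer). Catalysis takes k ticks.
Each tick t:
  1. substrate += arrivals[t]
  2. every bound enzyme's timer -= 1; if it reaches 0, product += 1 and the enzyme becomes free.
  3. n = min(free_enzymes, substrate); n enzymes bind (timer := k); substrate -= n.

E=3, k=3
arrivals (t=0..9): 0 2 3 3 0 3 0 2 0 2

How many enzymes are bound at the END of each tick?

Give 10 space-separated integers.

t=0: arr=0 -> substrate=0 bound=0 product=0
t=1: arr=2 -> substrate=0 bound=2 product=0
t=2: arr=3 -> substrate=2 bound=3 product=0
t=3: arr=3 -> substrate=5 bound=3 product=0
t=4: arr=0 -> substrate=3 bound=3 product=2
t=5: arr=3 -> substrate=5 bound=3 product=3
t=6: arr=0 -> substrate=5 bound=3 product=3
t=7: arr=2 -> substrate=5 bound=3 product=5
t=8: arr=0 -> substrate=4 bound=3 product=6
t=9: arr=2 -> substrate=6 bound=3 product=6

Answer: 0 2 3 3 3 3 3 3 3 3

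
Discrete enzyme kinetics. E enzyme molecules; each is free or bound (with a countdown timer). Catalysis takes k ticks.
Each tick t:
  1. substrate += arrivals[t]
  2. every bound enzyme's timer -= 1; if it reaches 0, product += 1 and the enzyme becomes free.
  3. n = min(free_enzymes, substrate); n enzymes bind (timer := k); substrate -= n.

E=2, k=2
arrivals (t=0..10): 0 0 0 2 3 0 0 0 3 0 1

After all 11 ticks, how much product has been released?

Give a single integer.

Answer: 6

Derivation:
t=0: arr=0 -> substrate=0 bound=0 product=0
t=1: arr=0 -> substrate=0 bound=0 product=0
t=2: arr=0 -> substrate=0 bound=0 product=0
t=3: arr=2 -> substrate=0 bound=2 product=0
t=4: arr=3 -> substrate=3 bound=2 product=0
t=5: arr=0 -> substrate=1 bound=2 product=2
t=6: arr=0 -> substrate=1 bound=2 product=2
t=7: arr=0 -> substrate=0 bound=1 product=4
t=8: arr=3 -> substrate=2 bound=2 product=4
t=9: arr=0 -> substrate=1 bound=2 product=5
t=10: arr=1 -> substrate=1 bound=2 product=6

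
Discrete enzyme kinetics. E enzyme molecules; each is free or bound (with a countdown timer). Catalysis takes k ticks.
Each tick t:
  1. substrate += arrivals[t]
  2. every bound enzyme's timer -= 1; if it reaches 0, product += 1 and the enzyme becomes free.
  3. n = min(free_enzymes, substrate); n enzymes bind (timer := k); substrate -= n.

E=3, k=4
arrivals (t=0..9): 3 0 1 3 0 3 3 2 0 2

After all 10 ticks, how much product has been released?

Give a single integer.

Answer: 6

Derivation:
t=0: arr=3 -> substrate=0 bound=3 product=0
t=1: arr=0 -> substrate=0 bound=3 product=0
t=2: arr=1 -> substrate=1 bound=3 product=0
t=3: arr=3 -> substrate=4 bound=3 product=0
t=4: arr=0 -> substrate=1 bound=3 product=3
t=5: arr=3 -> substrate=4 bound=3 product=3
t=6: arr=3 -> substrate=7 bound=3 product=3
t=7: arr=2 -> substrate=9 bound=3 product=3
t=8: arr=0 -> substrate=6 bound=3 product=6
t=9: arr=2 -> substrate=8 bound=3 product=6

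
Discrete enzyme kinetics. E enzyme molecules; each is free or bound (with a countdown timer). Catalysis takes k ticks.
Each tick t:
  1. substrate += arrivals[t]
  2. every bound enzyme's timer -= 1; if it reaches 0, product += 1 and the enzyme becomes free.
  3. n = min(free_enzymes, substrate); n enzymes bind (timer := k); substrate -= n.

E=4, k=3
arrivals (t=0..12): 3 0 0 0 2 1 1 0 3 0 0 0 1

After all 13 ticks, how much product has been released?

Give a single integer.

t=0: arr=3 -> substrate=0 bound=3 product=0
t=1: arr=0 -> substrate=0 bound=3 product=0
t=2: arr=0 -> substrate=0 bound=3 product=0
t=3: arr=0 -> substrate=0 bound=0 product=3
t=4: arr=2 -> substrate=0 bound=2 product=3
t=5: arr=1 -> substrate=0 bound=3 product=3
t=6: arr=1 -> substrate=0 bound=4 product=3
t=7: arr=0 -> substrate=0 bound=2 product=5
t=8: arr=3 -> substrate=0 bound=4 product=6
t=9: arr=0 -> substrate=0 bound=3 product=7
t=10: arr=0 -> substrate=0 bound=3 product=7
t=11: arr=0 -> substrate=0 bound=0 product=10
t=12: arr=1 -> substrate=0 bound=1 product=10

Answer: 10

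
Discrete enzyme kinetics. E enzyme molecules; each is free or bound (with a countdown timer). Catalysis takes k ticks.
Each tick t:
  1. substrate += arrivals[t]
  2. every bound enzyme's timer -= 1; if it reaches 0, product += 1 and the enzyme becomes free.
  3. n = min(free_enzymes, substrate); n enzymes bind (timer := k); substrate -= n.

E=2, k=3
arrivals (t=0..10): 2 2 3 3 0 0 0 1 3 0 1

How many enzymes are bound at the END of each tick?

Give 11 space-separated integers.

Answer: 2 2 2 2 2 2 2 2 2 2 2

Derivation:
t=0: arr=2 -> substrate=0 bound=2 product=0
t=1: arr=2 -> substrate=2 bound=2 product=0
t=2: arr=3 -> substrate=5 bound=2 product=0
t=3: arr=3 -> substrate=6 bound=2 product=2
t=4: arr=0 -> substrate=6 bound=2 product=2
t=5: arr=0 -> substrate=6 bound=2 product=2
t=6: arr=0 -> substrate=4 bound=2 product=4
t=7: arr=1 -> substrate=5 bound=2 product=4
t=8: arr=3 -> substrate=8 bound=2 product=4
t=9: arr=0 -> substrate=6 bound=2 product=6
t=10: arr=1 -> substrate=7 bound=2 product=6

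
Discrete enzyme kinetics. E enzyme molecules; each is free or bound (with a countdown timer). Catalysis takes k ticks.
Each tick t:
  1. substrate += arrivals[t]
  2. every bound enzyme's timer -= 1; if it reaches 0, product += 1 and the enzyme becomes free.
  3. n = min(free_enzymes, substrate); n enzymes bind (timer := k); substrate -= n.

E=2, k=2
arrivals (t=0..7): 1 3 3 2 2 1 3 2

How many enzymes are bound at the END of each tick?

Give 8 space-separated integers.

t=0: arr=1 -> substrate=0 bound=1 product=0
t=1: arr=3 -> substrate=2 bound=2 product=0
t=2: arr=3 -> substrate=4 bound=2 product=1
t=3: arr=2 -> substrate=5 bound=2 product=2
t=4: arr=2 -> substrate=6 bound=2 product=3
t=5: arr=1 -> substrate=6 bound=2 product=4
t=6: arr=3 -> substrate=8 bound=2 product=5
t=7: arr=2 -> substrate=9 bound=2 product=6

Answer: 1 2 2 2 2 2 2 2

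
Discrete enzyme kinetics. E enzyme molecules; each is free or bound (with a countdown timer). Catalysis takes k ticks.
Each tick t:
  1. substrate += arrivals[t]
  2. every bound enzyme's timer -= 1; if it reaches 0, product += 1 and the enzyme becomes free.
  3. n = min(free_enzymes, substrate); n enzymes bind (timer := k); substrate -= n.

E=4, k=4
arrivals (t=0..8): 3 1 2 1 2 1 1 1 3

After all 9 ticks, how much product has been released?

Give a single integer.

t=0: arr=3 -> substrate=0 bound=3 product=0
t=1: arr=1 -> substrate=0 bound=4 product=0
t=2: arr=2 -> substrate=2 bound=4 product=0
t=3: arr=1 -> substrate=3 bound=4 product=0
t=4: arr=2 -> substrate=2 bound=4 product=3
t=5: arr=1 -> substrate=2 bound=4 product=4
t=6: arr=1 -> substrate=3 bound=4 product=4
t=7: arr=1 -> substrate=4 bound=4 product=4
t=8: arr=3 -> substrate=4 bound=4 product=7

Answer: 7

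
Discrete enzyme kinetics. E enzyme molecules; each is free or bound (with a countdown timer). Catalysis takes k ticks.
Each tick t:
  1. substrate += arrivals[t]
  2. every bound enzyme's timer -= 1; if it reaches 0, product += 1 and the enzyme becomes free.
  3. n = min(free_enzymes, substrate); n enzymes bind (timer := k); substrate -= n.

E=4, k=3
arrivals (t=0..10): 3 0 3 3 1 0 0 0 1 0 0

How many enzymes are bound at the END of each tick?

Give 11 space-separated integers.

t=0: arr=3 -> substrate=0 bound=3 product=0
t=1: arr=0 -> substrate=0 bound=3 product=0
t=2: arr=3 -> substrate=2 bound=4 product=0
t=3: arr=3 -> substrate=2 bound=4 product=3
t=4: arr=1 -> substrate=3 bound=4 product=3
t=5: arr=0 -> substrate=2 bound=4 product=4
t=6: arr=0 -> substrate=0 bound=3 product=7
t=7: arr=0 -> substrate=0 bound=3 product=7
t=8: arr=1 -> substrate=0 bound=3 product=8
t=9: arr=0 -> substrate=0 bound=1 product=10
t=10: arr=0 -> substrate=0 bound=1 product=10

Answer: 3 3 4 4 4 4 3 3 3 1 1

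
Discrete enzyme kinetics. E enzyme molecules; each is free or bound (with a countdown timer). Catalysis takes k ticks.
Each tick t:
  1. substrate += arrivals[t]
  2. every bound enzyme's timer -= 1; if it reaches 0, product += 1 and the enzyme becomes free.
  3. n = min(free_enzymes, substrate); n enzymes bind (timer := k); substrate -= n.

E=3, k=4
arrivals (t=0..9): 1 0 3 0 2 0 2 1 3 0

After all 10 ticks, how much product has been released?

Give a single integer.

t=0: arr=1 -> substrate=0 bound=1 product=0
t=1: arr=0 -> substrate=0 bound=1 product=0
t=2: arr=3 -> substrate=1 bound=3 product=0
t=3: arr=0 -> substrate=1 bound=3 product=0
t=4: arr=2 -> substrate=2 bound=3 product=1
t=5: arr=0 -> substrate=2 bound=3 product=1
t=6: arr=2 -> substrate=2 bound=3 product=3
t=7: arr=1 -> substrate=3 bound=3 product=3
t=8: arr=3 -> substrate=5 bound=3 product=4
t=9: arr=0 -> substrate=5 bound=3 product=4

Answer: 4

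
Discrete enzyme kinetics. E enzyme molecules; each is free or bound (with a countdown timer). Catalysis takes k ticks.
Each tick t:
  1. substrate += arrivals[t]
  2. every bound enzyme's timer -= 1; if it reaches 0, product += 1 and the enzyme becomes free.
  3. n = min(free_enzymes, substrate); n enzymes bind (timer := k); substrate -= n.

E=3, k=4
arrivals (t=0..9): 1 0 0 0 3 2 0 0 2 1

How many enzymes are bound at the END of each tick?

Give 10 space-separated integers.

t=0: arr=1 -> substrate=0 bound=1 product=0
t=1: arr=0 -> substrate=0 bound=1 product=0
t=2: arr=0 -> substrate=0 bound=1 product=0
t=3: arr=0 -> substrate=0 bound=1 product=0
t=4: arr=3 -> substrate=0 bound=3 product=1
t=5: arr=2 -> substrate=2 bound=3 product=1
t=6: arr=0 -> substrate=2 bound=3 product=1
t=7: arr=0 -> substrate=2 bound=3 product=1
t=8: arr=2 -> substrate=1 bound=3 product=4
t=9: arr=1 -> substrate=2 bound=3 product=4

Answer: 1 1 1 1 3 3 3 3 3 3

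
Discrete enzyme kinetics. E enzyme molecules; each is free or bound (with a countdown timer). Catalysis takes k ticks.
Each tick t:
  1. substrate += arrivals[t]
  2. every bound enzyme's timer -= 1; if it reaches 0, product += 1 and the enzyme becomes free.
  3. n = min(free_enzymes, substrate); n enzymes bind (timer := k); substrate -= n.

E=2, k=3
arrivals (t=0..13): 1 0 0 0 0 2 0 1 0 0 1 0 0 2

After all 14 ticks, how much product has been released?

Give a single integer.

t=0: arr=1 -> substrate=0 bound=1 product=0
t=1: arr=0 -> substrate=0 bound=1 product=0
t=2: arr=0 -> substrate=0 bound=1 product=0
t=3: arr=0 -> substrate=0 bound=0 product=1
t=4: arr=0 -> substrate=0 bound=0 product=1
t=5: arr=2 -> substrate=0 bound=2 product=1
t=6: arr=0 -> substrate=0 bound=2 product=1
t=7: arr=1 -> substrate=1 bound=2 product=1
t=8: arr=0 -> substrate=0 bound=1 product=3
t=9: arr=0 -> substrate=0 bound=1 product=3
t=10: arr=1 -> substrate=0 bound=2 product=3
t=11: arr=0 -> substrate=0 bound=1 product=4
t=12: arr=0 -> substrate=0 bound=1 product=4
t=13: arr=2 -> substrate=0 bound=2 product=5

Answer: 5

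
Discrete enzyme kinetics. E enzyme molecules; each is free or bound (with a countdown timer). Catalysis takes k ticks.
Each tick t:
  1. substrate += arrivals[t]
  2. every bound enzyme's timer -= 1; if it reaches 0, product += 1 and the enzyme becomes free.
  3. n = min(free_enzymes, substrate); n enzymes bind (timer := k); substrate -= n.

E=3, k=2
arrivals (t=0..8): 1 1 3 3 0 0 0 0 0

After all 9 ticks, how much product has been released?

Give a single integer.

t=0: arr=1 -> substrate=0 bound=1 product=0
t=1: arr=1 -> substrate=0 bound=2 product=0
t=2: arr=3 -> substrate=1 bound=3 product=1
t=3: arr=3 -> substrate=3 bound=3 product=2
t=4: arr=0 -> substrate=1 bound=3 product=4
t=5: arr=0 -> substrate=0 bound=3 product=5
t=6: arr=0 -> substrate=0 bound=1 product=7
t=7: arr=0 -> substrate=0 bound=0 product=8
t=8: arr=0 -> substrate=0 bound=0 product=8

Answer: 8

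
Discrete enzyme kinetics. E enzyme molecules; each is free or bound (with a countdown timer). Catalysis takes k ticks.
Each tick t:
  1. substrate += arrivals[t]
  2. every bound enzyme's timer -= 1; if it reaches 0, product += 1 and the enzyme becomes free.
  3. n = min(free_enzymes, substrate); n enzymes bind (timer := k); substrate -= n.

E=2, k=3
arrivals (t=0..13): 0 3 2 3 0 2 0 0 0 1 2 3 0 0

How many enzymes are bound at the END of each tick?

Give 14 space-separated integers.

Answer: 0 2 2 2 2 2 2 2 2 2 2 2 2 2

Derivation:
t=0: arr=0 -> substrate=0 bound=0 product=0
t=1: arr=3 -> substrate=1 bound=2 product=0
t=2: arr=2 -> substrate=3 bound=2 product=0
t=3: arr=3 -> substrate=6 bound=2 product=0
t=4: arr=0 -> substrate=4 bound=2 product=2
t=5: arr=2 -> substrate=6 bound=2 product=2
t=6: arr=0 -> substrate=6 bound=2 product=2
t=7: arr=0 -> substrate=4 bound=2 product=4
t=8: arr=0 -> substrate=4 bound=2 product=4
t=9: arr=1 -> substrate=5 bound=2 product=4
t=10: arr=2 -> substrate=5 bound=2 product=6
t=11: arr=3 -> substrate=8 bound=2 product=6
t=12: arr=0 -> substrate=8 bound=2 product=6
t=13: arr=0 -> substrate=6 bound=2 product=8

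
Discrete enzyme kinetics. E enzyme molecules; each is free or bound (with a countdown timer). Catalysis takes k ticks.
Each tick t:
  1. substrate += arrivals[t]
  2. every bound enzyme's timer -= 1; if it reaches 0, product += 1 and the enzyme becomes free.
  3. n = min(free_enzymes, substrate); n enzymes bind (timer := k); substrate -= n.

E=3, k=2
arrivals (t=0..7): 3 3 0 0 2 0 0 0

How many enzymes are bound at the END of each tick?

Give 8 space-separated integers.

Answer: 3 3 3 3 2 2 0 0

Derivation:
t=0: arr=3 -> substrate=0 bound=3 product=0
t=1: arr=3 -> substrate=3 bound=3 product=0
t=2: arr=0 -> substrate=0 bound=3 product=3
t=3: arr=0 -> substrate=0 bound=3 product=3
t=4: arr=2 -> substrate=0 bound=2 product=6
t=5: arr=0 -> substrate=0 bound=2 product=6
t=6: arr=0 -> substrate=0 bound=0 product=8
t=7: arr=0 -> substrate=0 bound=0 product=8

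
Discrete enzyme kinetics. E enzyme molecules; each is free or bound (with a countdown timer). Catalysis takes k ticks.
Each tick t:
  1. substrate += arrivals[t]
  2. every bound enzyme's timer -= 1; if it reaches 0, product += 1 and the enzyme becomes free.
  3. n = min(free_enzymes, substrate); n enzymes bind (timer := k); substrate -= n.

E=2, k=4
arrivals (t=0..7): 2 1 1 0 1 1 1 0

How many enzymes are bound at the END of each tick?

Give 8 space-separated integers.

t=0: arr=2 -> substrate=0 bound=2 product=0
t=1: arr=1 -> substrate=1 bound=2 product=0
t=2: arr=1 -> substrate=2 bound=2 product=0
t=3: arr=0 -> substrate=2 bound=2 product=0
t=4: arr=1 -> substrate=1 bound=2 product=2
t=5: arr=1 -> substrate=2 bound=2 product=2
t=6: arr=1 -> substrate=3 bound=2 product=2
t=7: arr=0 -> substrate=3 bound=2 product=2

Answer: 2 2 2 2 2 2 2 2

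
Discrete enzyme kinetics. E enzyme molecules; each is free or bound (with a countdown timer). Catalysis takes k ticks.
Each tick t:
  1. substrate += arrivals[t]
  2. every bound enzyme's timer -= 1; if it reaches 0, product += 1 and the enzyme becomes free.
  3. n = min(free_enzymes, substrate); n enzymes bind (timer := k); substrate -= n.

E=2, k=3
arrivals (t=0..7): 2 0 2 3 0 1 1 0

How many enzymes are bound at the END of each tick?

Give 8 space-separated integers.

Answer: 2 2 2 2 2 2 2 2

Derivation:
t=0: arr=2 -> substrate=0 bound=2 product=0
t=1: arr=0 -> substrate=0 bound=2 product=0
t=2: arr=2 -> substrate=2 bound=2 product=0
t=3: arr=3 -> substrate=3 bound=2 product=2
t=4: arr=0 -> substrate=3 bound=2 product=2
t=5: arr=1 -> substrate=4 bound=2 product=2
t=6: arr=1 -> substrate=3 bound=2 product=4
t=7: arr=0 -> substrate=3 bound=2 product=4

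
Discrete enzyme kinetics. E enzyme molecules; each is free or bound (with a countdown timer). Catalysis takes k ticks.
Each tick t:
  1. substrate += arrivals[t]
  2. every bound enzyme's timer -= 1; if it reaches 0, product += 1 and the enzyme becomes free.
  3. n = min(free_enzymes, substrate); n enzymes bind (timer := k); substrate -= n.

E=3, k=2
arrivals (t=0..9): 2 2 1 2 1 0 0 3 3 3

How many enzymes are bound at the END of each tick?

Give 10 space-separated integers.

Answer: 2 3 3 3 3 2 0 3 3 3

Derivation:
t=0: arr=2 -> substrate=0 bound=2 product=0
t=1: arr=2 -> substrate=1 bound=3 product=0
t=2: arr=1 -> substrate=0 bound=3 product=2
t=3: arr=2 -> substrate=1 bound=3 product=3
t=4: arr=1 -> substrate=0 bound=3 product=5
t=5: arr=0 -> substrate=0 bound=2 product=6
t=6: arr=0 -> substrate=0 bound=0 product=8
t=7: arr=3 -> substrate=0 bound=3 product=8
t=8: arr=3 -> substrate=3 bound=3 product=8
t=9: arr=3 -> substrate=3 bound=3 product=11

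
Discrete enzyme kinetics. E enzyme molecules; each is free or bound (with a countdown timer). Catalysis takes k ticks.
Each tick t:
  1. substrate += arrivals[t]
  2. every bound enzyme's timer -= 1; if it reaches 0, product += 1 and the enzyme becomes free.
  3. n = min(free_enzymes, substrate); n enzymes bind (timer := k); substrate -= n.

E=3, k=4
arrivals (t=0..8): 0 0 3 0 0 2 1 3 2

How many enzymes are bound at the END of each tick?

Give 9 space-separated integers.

t=0: arr=0 -> substrate=0 bound=0 product=0
t=1: arr=0 -> substrate=0 bound=0 product=0
t=2: arr=3 -> substrate=0 bound=3 product=0
t=3: arr=0 -> substrate=0 bound=3 product=0
t=4: arr=0 -> substrate=0 bound=3 product=0
t=5: arr=2 -> substrate=2 bound=3 product=0
t=6: arr=1 -> substrate=0 bound=3 product=3
t=7: arr=3 -> substrate=3 bound=3 product=3
t=8: arr=2 -> substrate=5 bound=3 product=3

Answer: 0 0 3 3 3 3 3 3 3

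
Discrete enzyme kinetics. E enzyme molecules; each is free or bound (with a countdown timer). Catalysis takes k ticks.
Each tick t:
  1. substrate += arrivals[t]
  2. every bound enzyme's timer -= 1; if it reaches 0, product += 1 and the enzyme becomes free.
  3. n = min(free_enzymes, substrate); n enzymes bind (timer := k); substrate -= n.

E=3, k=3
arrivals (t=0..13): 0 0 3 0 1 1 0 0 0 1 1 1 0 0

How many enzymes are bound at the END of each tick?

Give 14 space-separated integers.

t=0: arr=0 -> substrate=0 bound=0 product=0
t=1: arr=0 -> substrate=0 bound=0 product=0
t=2: arr=3 -> substrate=0 bound=3 product=0
t=3: arr=0 -> substrate=0 bound=3 product=0
t=4: arr=1 -> substrate=1 bound=3 product=0
t=5: arr=1 -> substrate=0 bound=2 product=3
t=6: arr=0 -> substrate=0 bound=2 product=3
t=7: arr=0 -> substrate=0 bound=2 product=3
t=8: arr=0 -> substrate=0 bound=0 product=5
t=9: arr=1 -> substrate=0 bound=1 product=5
t=10: arr=1 -> substrate=0 bound=2 product=5
t=11: arr=1 -> substrate=0 bound=3 product=5
t=12: arr=0 -> substrate=0 bound=2 product=6
t=13: arr=0 -> substrate=0 bound=1 product=7

Answer: 0 0 3 3 3 2 2 2 0 1 2 3 2 1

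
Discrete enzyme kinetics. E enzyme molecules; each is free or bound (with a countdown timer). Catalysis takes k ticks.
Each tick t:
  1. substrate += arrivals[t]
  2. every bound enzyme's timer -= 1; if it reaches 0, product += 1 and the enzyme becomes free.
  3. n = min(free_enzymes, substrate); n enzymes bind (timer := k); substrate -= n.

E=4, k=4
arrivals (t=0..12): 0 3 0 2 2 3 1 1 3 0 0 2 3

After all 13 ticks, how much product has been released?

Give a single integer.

Answer: 8

Derivation:
t=0: arr=0 -> substrate=0 bound=0 product=0
t=1: arr=3 -> substrate=0 bound=3 product=0
t=2: arr=0 -> substrate=0 bound=3 product=0
t=3: arr=2 -> substrate=1 bound=4 product=0
t=4: arr=2 -> substrate=3 bound=4 product=0
t=5: arr=3 -> substrate=3 bound=4 product=3
t=6: arr=1 -> substrate=4 bound=4 product=3
t=7: arr=1 -> substrate=4 bound=4 product=4
t=8: arr=3 -> substrate=7 bound=4 product=4
t=9: arr=0 -> substrate=4 bound=4 product=7
t=10: arr=0 -> substrate=4 bound=4 product=7
t=11: arr=2 -> substrate=5 bound=4 product=8
t=12: arr=3 -> substrate=8 bound=4 product=8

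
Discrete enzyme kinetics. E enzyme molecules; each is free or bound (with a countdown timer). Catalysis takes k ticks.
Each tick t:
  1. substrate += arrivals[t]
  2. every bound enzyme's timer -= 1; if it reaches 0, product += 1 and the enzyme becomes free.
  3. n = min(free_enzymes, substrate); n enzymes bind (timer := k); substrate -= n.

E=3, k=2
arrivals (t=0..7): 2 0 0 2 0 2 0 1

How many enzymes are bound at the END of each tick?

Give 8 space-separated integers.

t=0: arr=2 -> substrate=0 bound=2 product=0
t=1: arr=0 -> substrate=0 bound=2 product=0
t=2: arr=0 -> substrate=0 bound=0 product=2
t=3: arr=2 -> substrate=0 bound=2 product=2
t=4: arr=0 -> substrate=0 bound=2 product=2
t=5: arr=2 -> substrate=0 bound=2 product=4
t=6: arr=0 -> substrate=0 bound=2 product=4
t=7: arr=1 -> substrate=0 bound=1 product=6

Answer: 2 2 0 2 2 2 2 1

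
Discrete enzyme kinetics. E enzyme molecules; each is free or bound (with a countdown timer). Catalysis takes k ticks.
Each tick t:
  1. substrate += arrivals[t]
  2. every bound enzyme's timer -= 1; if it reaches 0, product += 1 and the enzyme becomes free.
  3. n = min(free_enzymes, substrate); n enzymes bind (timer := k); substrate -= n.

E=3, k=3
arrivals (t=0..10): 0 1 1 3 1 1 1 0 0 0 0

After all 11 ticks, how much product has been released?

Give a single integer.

Answer: 7

Derivation:
t=0: arr=0 -> substrate=0 bound=0 product=0
t=1: arr=1 -> substrate=0 bound=1 product=0
t=2: arr=1 -> substrate=0 bound=2 product=0
t=3: arr=3 -> substrate=2 bound=3 product=0
t=4: arr=1 -> substrate=2 bound=3 product=1
t=5: arr=1 -> substrate=2 bound=3 product=2
t=6: arr=1 -> substrate=2 bound=3 product=3
t=7: arr=0 -> substrate=1 bound=3 product=4
t=8: arr=0 -> substrate=0 bound=3 product=5
t=9: arr=0 -> substrate=0 bound=2 product=6
t=10: arr=0 -> substrate=0 bound=1 product=7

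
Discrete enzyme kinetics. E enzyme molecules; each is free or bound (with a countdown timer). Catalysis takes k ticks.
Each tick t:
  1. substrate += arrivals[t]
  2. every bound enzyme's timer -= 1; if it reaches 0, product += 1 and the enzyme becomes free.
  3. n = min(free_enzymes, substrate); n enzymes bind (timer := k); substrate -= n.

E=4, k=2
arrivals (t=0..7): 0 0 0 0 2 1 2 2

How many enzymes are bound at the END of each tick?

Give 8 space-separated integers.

t=0: arr=0 -> substrate=0 bound=0 product=0
t=1: arr=0 -> substrate=0 bound=0 product=0
t=2: arr=0 -> substrate=0 bound=0 product=0
t=3: arr=0 -> substrate=0 bound=0 product=0
t=4: arr=2 -> substrate=0 bound=2 product=0
t=5: arr=1 -> substrate=0 bound=3 product=0
t=6: arr=2 -> substrate=0 bound=3 product=2
t=7: arr=2 -> substrate=0 bound=4 product=3

Answer: 0 0 0 0 2 3 3 4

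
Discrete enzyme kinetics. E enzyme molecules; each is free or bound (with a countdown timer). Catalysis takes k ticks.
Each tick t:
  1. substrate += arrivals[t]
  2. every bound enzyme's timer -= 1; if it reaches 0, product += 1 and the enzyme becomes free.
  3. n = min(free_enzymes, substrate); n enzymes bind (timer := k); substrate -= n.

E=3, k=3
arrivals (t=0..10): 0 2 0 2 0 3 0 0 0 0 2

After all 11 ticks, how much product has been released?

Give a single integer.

Answer: 7

Derivation:
t=0: arr=0 -> substrate=0 bound=0 product=0
t=1: arr=2 -> substrate=0 bound=2 product=0
t=2: arr=0 -> substrate=0 bound=2 product=0
t=3: arr=2 -> substrate=1 bound=3 product=0
t=4: arr=0 -> substrate=0 bound=2 product=2
t=5: arr=3 -> substrate=2 bound=3 product=2
t=6: arr=0 -> substrate=1 bound=3 product=3
t=7: arr=0 -> substrate=0 bound=3 product=4
t=8: arr=0 -> substrate=0 bound=2 product=5
t=9: arr=0 -> substrate=0 bound=1 product=6
t=10: arr=2 -> substrate=0 bound=2 product=7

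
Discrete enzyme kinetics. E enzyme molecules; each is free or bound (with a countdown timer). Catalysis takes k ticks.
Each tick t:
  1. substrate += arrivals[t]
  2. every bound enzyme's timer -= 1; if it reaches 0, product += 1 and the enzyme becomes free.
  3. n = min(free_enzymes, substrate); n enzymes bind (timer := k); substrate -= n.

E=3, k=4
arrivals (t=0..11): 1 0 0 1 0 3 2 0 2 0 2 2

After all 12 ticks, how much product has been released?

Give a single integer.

t=0: arr=1 -> substrate=0 bound=1 product=0
t=1: arr=0 -> substrate=0 bound=1 product=0
t=2: arr=0 -> substrate=0 bound=1 product=0
t=3: arr=1 -> substrate=0 bound=2 product=0
t=4: arr=0 -> substrate=0 bound=1 product=1
t=5: arr=3 -> substrate=1 bound=3 product=1
t=6: arr=2 -> substrate=3 bound=3 product=1
t=7: arr=0 -> substrate=2 bound=3 product=2
t=8: arr=2 -> substrate=4 bound=3 product=2
t=9: arr=0 -> substrate=2 bound=3 product=4
t=10: arr=2 -> substrate=4 bound=3 product=4
t=11: arr=2 -> substrate=5 bound=3 product=5

Answer: 5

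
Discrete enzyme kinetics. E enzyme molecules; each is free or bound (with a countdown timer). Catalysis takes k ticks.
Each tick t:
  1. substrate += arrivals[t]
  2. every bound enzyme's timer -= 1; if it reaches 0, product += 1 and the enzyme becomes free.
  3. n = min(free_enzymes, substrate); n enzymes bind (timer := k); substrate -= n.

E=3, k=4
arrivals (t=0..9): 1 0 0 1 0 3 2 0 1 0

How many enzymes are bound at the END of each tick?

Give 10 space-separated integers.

Answer: 1 1 1 2 1 3 3 3 3 3

Derivation:
t=0: arr=1 -> substrate=0 bound=1 product=0
t=1: arr=0 -> substrate=0 bound=1 product=0
t=2: arr=0 -> substrate=0 bound=1 product=0
t=3: arr=1 -> substrate=0 bound=2 product=0
t=4: arr=0 -> substrate=0 bound=1 product=1
t=5: arr=3 -> substrate=1 bound=3 product=1
t=6: arr=2 -> substrate=3 bound=3 product=1
t=7: arr=0 -> substrate=2 bound=3 product=2
t=8: arr=1 -> substrate=3 bound=3 product=2
t=9: arr=0 -> substrate=1 bound=3 product=4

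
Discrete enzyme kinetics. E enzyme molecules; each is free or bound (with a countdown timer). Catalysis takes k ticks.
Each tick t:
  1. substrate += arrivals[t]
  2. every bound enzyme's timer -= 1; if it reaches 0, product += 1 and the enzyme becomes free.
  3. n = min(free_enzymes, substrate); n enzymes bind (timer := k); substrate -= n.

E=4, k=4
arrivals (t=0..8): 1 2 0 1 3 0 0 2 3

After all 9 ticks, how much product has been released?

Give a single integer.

Answer: 5

Derivation:
t=0: arr=1 -> substrate=0 bound=1 product=0
t=1: arr=2 -> substrate=0 bound=3 product=0
t=2: arr=0 -> substrate=0 bound=3 product=0
t=3: arr=1 -> substrate=0 bound=4 product=0
t=4: arr=3 -> substrate=2 bound=4 product=1
t=5: arr=0 -> substrate=0 bound=4 product=3
t=6: arr=0 -> substrate=0 bound=4 product=3
t=7: arr=2 -> substrate=1 bound=4 product=4
t=8: arr=3 -> substrate=3 bound=4 product=5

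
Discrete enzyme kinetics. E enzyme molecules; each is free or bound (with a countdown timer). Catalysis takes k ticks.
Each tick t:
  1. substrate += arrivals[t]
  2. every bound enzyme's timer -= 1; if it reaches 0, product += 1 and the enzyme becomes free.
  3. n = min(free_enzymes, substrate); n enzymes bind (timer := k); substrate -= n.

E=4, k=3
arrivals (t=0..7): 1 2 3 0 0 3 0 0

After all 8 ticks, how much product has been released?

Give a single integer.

Answer: 6

Derivation:
t=0: arr=1 -> substrate=0 bound=1 product=0
t=1: arr=2 -> substrate=0 bound=3 product=0
t=2: arr=3 -> substrate=2 bound=4 product=0
t=3: arr=0 -> substrate=1 bound=4 product=1
t=4: arr=0 -> substrate=0 bound=3 product=3
t=5: arr=3 -> substrate=1 bound=4 product=4
t=6: arr=0 -> substrate=0 bound=4 product=5
t=7: arr=0 -> substrate=0 bound=3 product=6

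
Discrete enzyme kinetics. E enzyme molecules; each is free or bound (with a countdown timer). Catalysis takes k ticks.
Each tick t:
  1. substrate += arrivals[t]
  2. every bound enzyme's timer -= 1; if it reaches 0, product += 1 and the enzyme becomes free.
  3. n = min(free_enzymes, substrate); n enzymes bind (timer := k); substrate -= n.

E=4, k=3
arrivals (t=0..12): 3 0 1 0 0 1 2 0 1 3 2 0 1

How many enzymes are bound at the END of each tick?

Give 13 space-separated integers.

Answer: 3 3 4 1 1 1 3 3 3 4 4 4 3

Derivation:
t=0: arr=3 -> substrate=0 bound=3 product=0
t=1: arr=0 -> substrate=0 bound=3 product=0
t=2: arr=1 -> substrate=0 bound=4 product=0
t=3: arr=0 -> substrate=0 bound=1 product=3
t=4: arr=0 -> substrate=0 bound=1 product=3
t=5: arr=1 -> substrate=0 bound=1 product=4
t=6: arr=2 -> substrate=0 bound=3 product=4
t=7: arr=0 -> substrate=0 bound=3 product=4
t=8: arr=1 -> substrate=0 bound=3 product=5
t=9: arr=3 -> substrate=0 bound=4 product=7
t=10: arr=2 -> substrate=2 bound=4 product=7
t=11: arr=0 -> substrate=1 bound=4 product=8
t=12: arr=1 -> substrate=0 bound=3 product=11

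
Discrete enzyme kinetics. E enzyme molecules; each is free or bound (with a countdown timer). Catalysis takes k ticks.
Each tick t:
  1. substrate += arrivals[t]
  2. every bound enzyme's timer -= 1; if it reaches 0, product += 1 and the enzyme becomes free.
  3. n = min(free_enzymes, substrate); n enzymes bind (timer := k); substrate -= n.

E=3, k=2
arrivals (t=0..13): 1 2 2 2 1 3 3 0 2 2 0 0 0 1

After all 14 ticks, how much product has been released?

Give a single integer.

Answer: 18

Derivation:
t=0: arr=1 -> substrate=0 bound=1 product=0
t=1: arr=2 -> substrate=0 bound=3 product=0
t=2: arr=2 -> substrate=1 bound=3 product=1
t=3: arr=2 -> substrate=1 bound=3 product=3
t=4: arr=1 -> substrate=1 bound=3 product=4
t=5: arr=3 -> substrate=2 bound=3 product=6
t=6: arr=3 -> substrate=4 bound=3 product=7
t=7: arr=0 -> substrate=2 bound=3 product=9
t=8: arr=2 -> substrate=3 bound=3 product=10
t=9: arr=2 -> substrate=3 bound=3 product=12
t=10: arr=0 -> substrate=2 bound=3 product=13
t=11: arr=0 -> substrate=0 bound=3 product=15
t=12: arr=0 -> substrate=0 bound=2 product=16
t=13: arr=1 -> substrate=0 bound=1 product=18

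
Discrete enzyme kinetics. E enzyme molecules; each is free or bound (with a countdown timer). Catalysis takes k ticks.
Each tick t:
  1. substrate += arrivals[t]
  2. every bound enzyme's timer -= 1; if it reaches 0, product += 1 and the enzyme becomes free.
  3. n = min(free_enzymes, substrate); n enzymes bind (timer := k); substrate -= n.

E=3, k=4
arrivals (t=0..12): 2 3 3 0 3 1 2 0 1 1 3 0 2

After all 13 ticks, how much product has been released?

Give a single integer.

t=0: arr=2 -> substrate=0 bound=2 product=0
t=1: arr=3 -> substrate=2 bound=3 product=0
t=2: arr=3 -> substrate=5 bound=3 product=0
t=3: arr=0 -> substrate=5 bound=3 product=0
t=4: arr=3 -> substrate=6 bound=3 product=2
t=5: arr=1 -> substrate=6 bound=3 product=3
t=6: arr=2 -> substrate=8 bound=3 product=3
t=7: arr=0 -> substrate=8 bound=3 product=3
t=8: arr=1 -> substrate=7 bound=3 product=5
t=9: arr=1 -> substrate=7 bound=3 product=6
t=10: arr=3 -> substrate=10 bound=3 product=6
t=11: arr=0 -> substrate=10 bound=3 product=6
t=12: arr=2 -> substrate=10 bound=3 product=8

Answer: 8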